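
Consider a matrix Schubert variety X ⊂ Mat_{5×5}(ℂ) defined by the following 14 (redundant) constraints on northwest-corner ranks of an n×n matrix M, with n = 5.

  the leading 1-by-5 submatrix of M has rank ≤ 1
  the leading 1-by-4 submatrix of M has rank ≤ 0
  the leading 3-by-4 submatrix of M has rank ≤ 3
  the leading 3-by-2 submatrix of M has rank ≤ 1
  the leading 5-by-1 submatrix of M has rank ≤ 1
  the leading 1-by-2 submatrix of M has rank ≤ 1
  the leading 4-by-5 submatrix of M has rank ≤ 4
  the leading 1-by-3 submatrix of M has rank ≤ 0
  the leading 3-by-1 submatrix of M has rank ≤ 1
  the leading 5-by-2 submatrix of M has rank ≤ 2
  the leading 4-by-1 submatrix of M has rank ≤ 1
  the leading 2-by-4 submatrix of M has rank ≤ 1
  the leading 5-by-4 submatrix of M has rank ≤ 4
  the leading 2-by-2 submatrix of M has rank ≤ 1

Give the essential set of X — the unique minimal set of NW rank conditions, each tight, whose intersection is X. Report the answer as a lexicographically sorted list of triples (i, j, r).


Propagating the 14 rank bounds to every northwest block:

  R[1]: 0  0  0  0  1
  R[2]: 1  1  1  1  2
  R[3]: 1  1  2  2  3
  R[4]: 1  2  3  3  4
  R[5]: 1  2  3  4  5

giving w = (5, 1, 3, 2, 4) via Δ²R.

ℓ(w)=5; the 2 essential cells (i,j,r):

[(1, 4, 0), (3, 2, 1)]


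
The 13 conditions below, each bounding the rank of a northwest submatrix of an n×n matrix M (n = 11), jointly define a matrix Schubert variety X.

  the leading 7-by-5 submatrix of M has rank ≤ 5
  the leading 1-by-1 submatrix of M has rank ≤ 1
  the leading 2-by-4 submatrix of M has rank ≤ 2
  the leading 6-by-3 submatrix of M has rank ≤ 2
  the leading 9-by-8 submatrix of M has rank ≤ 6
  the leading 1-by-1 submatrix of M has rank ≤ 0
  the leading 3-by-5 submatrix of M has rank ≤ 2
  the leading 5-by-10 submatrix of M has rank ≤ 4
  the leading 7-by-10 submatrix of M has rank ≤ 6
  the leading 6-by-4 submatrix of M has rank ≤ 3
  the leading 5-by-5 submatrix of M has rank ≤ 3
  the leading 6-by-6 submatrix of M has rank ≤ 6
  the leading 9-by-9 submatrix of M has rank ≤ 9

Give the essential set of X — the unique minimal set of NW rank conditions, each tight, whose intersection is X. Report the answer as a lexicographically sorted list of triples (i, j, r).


Reconstructing r_w from the 13 given conditions:

  row 1: 0 | 1 | 1 | 1 | 1 | 1 | 1 | 1 | 1 | 1 | 1
  row 2: 1 | 2 | 2 | 2 | 2 | 2 | 2 | 2 | 2 | 2 | 2
  row 3: 1 | 2 | 2 | 2 | 2 | 3 | 3 | 3 | 3 | 3 | 3
  row 4: 1 | 2 | 2 | 3 | 3 | 4 | 4 | 4 | 4 | 4 | 4
  row 5: 1 | 2 | 2 | 3 | 3 | 4 | 4 | 4 | 4 | 4 | 5
  row 6: 1 | 2 | 2 | 3 | 4 | 5 | 5 | 5 | 5 | 5 | 6
  row 7: 1 | 2 | 3 | 4 | 5 | 6 | 6 | 6 | 6 | 6 | 7
  row 8: 1 | 2 | 3 | 4 | 5 | 6 | 6 | 6 | 7 | 7 | 8
  row 9: 1 | 2 | 3 | 4 | 5 | 6 | 6 | 6 | 7 | 8 | 9
  row 10: 1 | 2 | 3 | 4 | 5 | 6 | 7 | 7 | 8 | 9 | 10
  row 11: 1 | 2 | 3 | 4 | 5 | 6 | 7 | 8 | 9 | 10 | 11

second differences of R give the permutation w = (2, 1, 6, 4, 11, 5, 3, 9, 10, 7, 8).

D(w) has 16 cells with 6 SE-corners; essential set:

[(1, 1, 0), (3, 5, 2), (5, 5, 3), (5, 10, 4), (6, 3, 2), (9, 8, 6)]


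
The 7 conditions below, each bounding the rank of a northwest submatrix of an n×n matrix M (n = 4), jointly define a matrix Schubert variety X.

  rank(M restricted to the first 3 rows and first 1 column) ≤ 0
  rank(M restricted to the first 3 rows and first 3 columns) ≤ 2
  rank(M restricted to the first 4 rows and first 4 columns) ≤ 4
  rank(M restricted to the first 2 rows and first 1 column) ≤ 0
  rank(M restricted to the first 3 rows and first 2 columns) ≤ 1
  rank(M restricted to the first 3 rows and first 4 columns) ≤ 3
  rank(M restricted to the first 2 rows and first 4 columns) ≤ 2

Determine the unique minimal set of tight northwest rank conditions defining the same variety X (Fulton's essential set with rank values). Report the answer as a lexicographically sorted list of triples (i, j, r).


Reconstructing r_w from the 7 given conditions:

  0  1  1  1
  0  1  2  2
  0  1  2  3
  1  2  3  4

so w = (2, 3, 4, 1).

ℓ(w)=3; the 1 essential cell (i,j,r):

[(3, 1, 0)]


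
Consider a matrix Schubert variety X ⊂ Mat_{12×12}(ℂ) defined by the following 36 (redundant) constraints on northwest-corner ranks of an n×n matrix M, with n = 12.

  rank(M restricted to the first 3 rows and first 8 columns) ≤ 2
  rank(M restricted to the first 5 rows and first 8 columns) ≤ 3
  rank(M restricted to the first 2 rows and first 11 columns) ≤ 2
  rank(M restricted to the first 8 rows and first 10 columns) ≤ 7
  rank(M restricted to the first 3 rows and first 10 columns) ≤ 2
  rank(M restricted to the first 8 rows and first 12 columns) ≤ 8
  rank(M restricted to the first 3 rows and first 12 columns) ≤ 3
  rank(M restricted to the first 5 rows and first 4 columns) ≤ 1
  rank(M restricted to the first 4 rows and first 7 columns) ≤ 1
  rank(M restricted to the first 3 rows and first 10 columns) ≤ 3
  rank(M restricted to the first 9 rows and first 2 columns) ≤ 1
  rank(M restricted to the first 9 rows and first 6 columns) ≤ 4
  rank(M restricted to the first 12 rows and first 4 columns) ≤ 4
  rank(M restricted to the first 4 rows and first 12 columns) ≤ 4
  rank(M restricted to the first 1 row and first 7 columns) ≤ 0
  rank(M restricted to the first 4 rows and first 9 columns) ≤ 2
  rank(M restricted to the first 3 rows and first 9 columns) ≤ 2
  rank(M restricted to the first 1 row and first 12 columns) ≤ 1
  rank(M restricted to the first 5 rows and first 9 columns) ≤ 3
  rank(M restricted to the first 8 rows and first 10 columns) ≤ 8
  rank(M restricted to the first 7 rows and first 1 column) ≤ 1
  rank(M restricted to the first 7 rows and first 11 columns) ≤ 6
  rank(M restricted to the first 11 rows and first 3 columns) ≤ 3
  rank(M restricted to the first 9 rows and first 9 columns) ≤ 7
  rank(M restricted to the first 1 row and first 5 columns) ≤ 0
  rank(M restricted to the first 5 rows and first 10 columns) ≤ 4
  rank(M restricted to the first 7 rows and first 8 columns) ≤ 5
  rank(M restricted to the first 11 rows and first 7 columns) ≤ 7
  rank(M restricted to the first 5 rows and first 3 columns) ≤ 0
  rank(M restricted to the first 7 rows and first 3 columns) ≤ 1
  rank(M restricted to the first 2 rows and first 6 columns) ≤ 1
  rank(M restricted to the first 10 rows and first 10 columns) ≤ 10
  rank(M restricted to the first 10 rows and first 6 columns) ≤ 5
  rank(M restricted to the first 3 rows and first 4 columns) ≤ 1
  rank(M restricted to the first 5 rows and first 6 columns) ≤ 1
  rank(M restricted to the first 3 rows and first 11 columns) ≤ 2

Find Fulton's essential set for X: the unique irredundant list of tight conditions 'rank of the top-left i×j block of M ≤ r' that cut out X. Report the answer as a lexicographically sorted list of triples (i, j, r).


Reconstructing r_w from the 36 given conditions:

  R[1]: 0 | 0 | 0 | 0 | 0 | 0 | 0 | 1 | 1 | 1 | 1 | 1
  R[2]: 0 | 0 | 0 | 1 | 1 | 1 | 1 | 2 | 2 | 2 | 2 | 2
  R[3]: 0 | 0 | 0 | 1 | 1 | 1 | 1 | 2 | 2 | 2 | 2 | 3
  R[4]: 0 | 0 | 0 | 1 | 1 | 1 | 1 | 2 | 2 | 3 | 3 | 4
  R[5]: 0 | 0 | 0 | 1 | 1 | 1 | 2 | 3 | 3 | 4 | 4 | 5
  R[6]: 1 | 1 | 1 | 2 | 2 | 2 | 3 | 4 | 4 | 5 | 5 | 6
  R[7]: 1 | 1 | 1 | 2 | 3 | 3 | 4 | 5 | 5 | 6 | 6 | 7
  R[8]: 1 | 1 | 2 | 3 | 4 | 4 | 5 | 6 | 6 | 7 | 7 | 8
  R[9]: 1 | 1 | 2 | 3 | 4 | 4 | 5 | 6 | 7 | 8 | 8 | 9
  R[10]: 1 | 2 | 3 | 4 | 5 | 5 | 6 | 7 | 8 | 9 | 9 | 10
  R[11]: 1 | 2 | 3 | 4 | 5 | 6 | 7 | 8 | 9 | 10 | 10 | 11
  R[12]: 1 | 2 | 3 | 4 | 5 | 6 | 7 | 8 | 9 | 10 | 11 | 12

so w = (8, 4, 12, 10, 7, 1, 5, 3, 9, 2, 6, 11).

D(w) has 36 cells with 9 SE-corners; essential set:

[(1, 7, 0), (3, 11, 2), (4, 7, 1), (4, 9, 2), (5, 3, 0), (5, 6, 1), (7, 3, 1), (9, 2, 1), (9, 6, 4)]


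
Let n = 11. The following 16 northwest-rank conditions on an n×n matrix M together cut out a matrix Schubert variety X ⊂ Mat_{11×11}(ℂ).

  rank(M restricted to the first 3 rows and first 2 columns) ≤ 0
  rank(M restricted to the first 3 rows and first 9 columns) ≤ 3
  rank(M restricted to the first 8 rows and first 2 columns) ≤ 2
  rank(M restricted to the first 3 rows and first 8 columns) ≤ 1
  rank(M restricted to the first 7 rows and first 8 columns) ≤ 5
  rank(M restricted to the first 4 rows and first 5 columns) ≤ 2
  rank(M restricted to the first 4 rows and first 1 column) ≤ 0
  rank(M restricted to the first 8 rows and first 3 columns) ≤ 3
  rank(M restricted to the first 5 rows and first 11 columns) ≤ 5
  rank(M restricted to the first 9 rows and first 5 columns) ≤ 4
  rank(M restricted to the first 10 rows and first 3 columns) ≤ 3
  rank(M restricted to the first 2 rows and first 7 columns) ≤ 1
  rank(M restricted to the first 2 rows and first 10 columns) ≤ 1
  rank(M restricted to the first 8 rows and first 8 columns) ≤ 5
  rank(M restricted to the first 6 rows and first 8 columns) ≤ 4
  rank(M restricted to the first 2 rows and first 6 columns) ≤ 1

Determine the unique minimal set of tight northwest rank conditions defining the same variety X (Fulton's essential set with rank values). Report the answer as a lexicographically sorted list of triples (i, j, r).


Reconstructing r_w from the 16 given conditions:

  i=1: 0 | 0 | 1 | 1 | 1 | 1 | 1 | 1 | 1 | 1 | 1
  i=2: 0 | 0 | 1 | 1 | 1 | 1 | 1 | 1 | 1 | 1 | 2
  i=3: 0 | 0 | 1 | 1 | 1 | 1 | 1 | 1 | 2 | 2 | 3
  i=4: 0 | 1 | 2 | 2 | 2 | 2 | 2 | 2 | 3 | 3 | 4
  i=5: 1 | 2 | 3 | 3 | 3 | 3 | 3 | 3 | 4 | 4 | 5
  i=6: 1 | 2 | 3 | 4 | 4 | 4 | 4 | 4 | 5 | 5 | 6
  i=7: 1 | 2 | 3 | 4 | 4 | 5 | 5 | 5 | 6 | 6 | 7
  i=8: 1 | 2 | 3 | 4 | 4 | 5 | 5 | 5 | 6 | 7 | 8
  i=9: 1 | 2 | 3 | 4 | 4 | 5 | 6 | 6 | 7 | 8 | 9
  i=10: 1 | 2 | 3 | 4 | 5 | 6 | 7 | 7 | 8 | 9 | 10
  i=11: 1 | 2 | 3 | 4 | 5 | 6 | 7 | 8 | 9 | 10 | 11

giving w = (3, 11, 9, 2, 1, 4, 6, 10, 7, 5, 8) via Δ²R.

Rothe diagram D(w) (24 cells), 6 SE-corners (essential conditions):

[(2, 10, 1), (3, 2, 0), (3, 8, 1), (4, 1, 0), (8, 8, 5), (9, 5, 4)]


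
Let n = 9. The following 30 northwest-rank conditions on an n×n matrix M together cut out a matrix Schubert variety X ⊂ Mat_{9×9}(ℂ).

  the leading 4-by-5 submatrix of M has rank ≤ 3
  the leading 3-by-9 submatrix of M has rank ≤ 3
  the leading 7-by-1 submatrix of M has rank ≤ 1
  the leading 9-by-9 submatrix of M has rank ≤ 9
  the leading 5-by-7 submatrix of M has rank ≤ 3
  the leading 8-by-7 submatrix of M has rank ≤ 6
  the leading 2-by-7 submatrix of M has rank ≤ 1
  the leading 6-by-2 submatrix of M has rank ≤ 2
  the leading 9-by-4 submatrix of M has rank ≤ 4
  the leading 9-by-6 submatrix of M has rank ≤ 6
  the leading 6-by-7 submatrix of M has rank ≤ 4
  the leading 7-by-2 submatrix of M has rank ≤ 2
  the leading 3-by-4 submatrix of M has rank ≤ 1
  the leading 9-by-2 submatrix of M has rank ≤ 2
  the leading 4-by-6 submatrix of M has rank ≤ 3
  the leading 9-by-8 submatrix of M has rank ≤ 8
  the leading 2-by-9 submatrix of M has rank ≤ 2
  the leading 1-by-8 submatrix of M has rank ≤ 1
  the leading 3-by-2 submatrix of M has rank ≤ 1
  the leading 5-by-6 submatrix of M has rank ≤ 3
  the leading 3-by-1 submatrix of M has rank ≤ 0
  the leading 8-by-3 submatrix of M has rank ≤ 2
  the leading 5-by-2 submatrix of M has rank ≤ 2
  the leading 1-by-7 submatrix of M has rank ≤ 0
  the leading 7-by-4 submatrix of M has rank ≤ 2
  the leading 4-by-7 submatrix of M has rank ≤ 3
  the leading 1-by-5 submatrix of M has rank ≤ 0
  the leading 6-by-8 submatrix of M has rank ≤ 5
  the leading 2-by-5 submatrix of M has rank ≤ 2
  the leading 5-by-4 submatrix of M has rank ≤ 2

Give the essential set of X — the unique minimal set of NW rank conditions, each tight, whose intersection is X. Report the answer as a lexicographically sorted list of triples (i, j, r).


Recovering R(i,j) via the rank-extension bound from the 30 conditions:

  row 1: 0 | 0 | 0 | 0 | 0 | 0 | 0 | 1 | 1
  row 2: 0 | 1 | 1 | 1 | 1 | 1 | 1 | 2 | 2
  row 3: 0 | 1 | 1 | 1 | 2 | 2 | 2 | 3 | 3
  row 4: 1 | 2 | 2 | 2 | 3 | 3 | 3 | 4 | 4
  row 5: 1 | 2 | 2 | 2 | 3 | 3 | 3 | 4 | 5
  row 6: 1 | 2 | 2 | 2 | 3 | 4 | 4 | 5 | 6
  row 7: 1 | 2 | 2 | 2 | 3 | 4 | 5 | 6 | 7
  row 8: 1 | 2 | 2 | 3 | 4 | 5 | 6 | 7 | 8
  row 9: 1 | 2 | 3 | 4 | 5 | 6 | 7 | 8 | 9

giving w = (8, 2, 5, 1, 9, 6, 7, 4, 3) via Δ²R.

ℓ(w)=20; the 6 essential cells (i,j,r):

[(1, 7, 0), (3, 1, 0), (3, 4, 1), (5, 7, 3), (7, 4, 2), (8, 3, 2)]


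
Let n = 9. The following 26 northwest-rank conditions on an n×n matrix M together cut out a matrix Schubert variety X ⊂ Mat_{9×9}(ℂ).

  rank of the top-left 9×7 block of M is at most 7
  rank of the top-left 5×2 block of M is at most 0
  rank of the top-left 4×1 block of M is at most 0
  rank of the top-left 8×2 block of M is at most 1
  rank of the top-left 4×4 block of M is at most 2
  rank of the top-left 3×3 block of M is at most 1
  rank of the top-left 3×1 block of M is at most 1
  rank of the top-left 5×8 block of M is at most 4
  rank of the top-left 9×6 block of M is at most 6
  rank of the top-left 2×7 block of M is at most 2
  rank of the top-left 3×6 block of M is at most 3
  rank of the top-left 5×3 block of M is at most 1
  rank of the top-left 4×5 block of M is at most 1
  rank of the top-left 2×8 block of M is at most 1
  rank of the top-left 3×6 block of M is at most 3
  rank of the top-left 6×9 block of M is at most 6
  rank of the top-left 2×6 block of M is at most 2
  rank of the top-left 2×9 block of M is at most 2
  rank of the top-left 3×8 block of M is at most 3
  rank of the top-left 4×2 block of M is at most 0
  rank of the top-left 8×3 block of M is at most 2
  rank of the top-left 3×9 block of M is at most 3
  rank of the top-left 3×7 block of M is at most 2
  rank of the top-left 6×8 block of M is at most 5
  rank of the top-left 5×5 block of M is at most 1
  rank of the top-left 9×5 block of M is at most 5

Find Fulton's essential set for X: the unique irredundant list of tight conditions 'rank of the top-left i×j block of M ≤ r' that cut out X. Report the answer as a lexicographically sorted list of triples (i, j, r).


Recovering R(i,j) via the rank-extension bound from the 26 conditions:

  0  0  1  1  1  1  1  1  1
  0  0  1  1  1  1  1  1  2
  0  0  1  1  1  2  2  2  3
  0  0  1  1  1  2  3  3  4
  0  0  1  1  1  2  3  4  5
  1  1  2  2  2  3  4  5  6
  1  1  2  3  3  4  5  6  7
  1  1  2  3  4  5  6  7  8
  1  2  3  4  5  6  7  8  9

the unique w with this rank table is (3, 9, 6, 7, 8, 1, 4, 5, 2).

D(w) has 23 cells with 4 SE-corners; essential set:

[(2, 8, 1), (5, 2, 0), (5, 5, 1), (8, 2, 1)]


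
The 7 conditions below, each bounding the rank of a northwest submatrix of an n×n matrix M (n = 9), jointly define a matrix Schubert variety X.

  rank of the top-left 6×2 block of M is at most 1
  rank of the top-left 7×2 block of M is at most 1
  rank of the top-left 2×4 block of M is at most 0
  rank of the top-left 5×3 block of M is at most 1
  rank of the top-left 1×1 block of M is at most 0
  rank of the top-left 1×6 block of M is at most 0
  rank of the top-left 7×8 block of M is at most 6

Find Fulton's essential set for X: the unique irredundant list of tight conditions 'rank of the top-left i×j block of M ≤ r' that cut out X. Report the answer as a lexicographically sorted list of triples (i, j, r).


Rank table r_w(9×9) implied by the 7 constraints:

  0 | 0 | 0 | 0 | 0 | 0 | 1 | 1 | 1
  0 | 0 | 0 | 0 | 1 | 1 | 2 | 2 | 2
  1 | 1 | 1 | 1 | 2 | 2 | 3 | 3 | 3
  1 | 1 | 1 | 2 | 3 | 3 | 4 | 4 | 4
  1 | 1 | 1 | 2 | 3 | 4 | 5 | 5 | 5
  1 | 1 | 2 | 3 | 4 | 5 | 6 | 6 | 6
  1 | 1 | 2 | 3 | 4 | 5 | 6 | 6 | 7
  1 | 2 | 3 | 4 | 5 | 6 | 7 | 7 | 8
  1 | 2 | 3 | 4 | 5 | 6 | 7 | 8 | 9

second differences of R give the permutation w = (7, 5, 1, 4, 6, 3, 9, 2, 8).

5 SE-corners of the 17-cell Rothe diagram give Ess(w):

[(1, 6, 0), (2, 4, 0), (5, 3, 1), (7, 2, 1), (7, 8, 6)]


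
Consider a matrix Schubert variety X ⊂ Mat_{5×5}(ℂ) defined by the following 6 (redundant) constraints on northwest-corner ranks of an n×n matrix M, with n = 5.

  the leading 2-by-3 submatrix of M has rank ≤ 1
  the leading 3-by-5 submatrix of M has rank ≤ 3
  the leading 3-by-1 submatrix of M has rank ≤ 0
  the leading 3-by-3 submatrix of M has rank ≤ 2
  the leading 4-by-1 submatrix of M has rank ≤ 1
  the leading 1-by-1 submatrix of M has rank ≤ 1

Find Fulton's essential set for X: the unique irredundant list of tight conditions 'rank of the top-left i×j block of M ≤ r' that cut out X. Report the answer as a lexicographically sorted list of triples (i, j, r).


Recovering R(i,j) via the rank-extension bound from the 6 conditions:

  row 1: 0 | 1 | 1 | 1 | 1
  row 2: 0 | 1 | 1 | 2 | 2
  row 3: 0 | 1 | 2 | 3 | 3
  row 4: 1 | 2 | 3 | 4 | 4
  row 5: 1 | 2 | 3 | 4 | 5

second differences of R give the permutation w = (2, 4, 3, 1, 5).

2 SE-corners of the 4-cell Rothe diagram give Ess(w):

[(2, 3, 1), (3, 1, 0)]


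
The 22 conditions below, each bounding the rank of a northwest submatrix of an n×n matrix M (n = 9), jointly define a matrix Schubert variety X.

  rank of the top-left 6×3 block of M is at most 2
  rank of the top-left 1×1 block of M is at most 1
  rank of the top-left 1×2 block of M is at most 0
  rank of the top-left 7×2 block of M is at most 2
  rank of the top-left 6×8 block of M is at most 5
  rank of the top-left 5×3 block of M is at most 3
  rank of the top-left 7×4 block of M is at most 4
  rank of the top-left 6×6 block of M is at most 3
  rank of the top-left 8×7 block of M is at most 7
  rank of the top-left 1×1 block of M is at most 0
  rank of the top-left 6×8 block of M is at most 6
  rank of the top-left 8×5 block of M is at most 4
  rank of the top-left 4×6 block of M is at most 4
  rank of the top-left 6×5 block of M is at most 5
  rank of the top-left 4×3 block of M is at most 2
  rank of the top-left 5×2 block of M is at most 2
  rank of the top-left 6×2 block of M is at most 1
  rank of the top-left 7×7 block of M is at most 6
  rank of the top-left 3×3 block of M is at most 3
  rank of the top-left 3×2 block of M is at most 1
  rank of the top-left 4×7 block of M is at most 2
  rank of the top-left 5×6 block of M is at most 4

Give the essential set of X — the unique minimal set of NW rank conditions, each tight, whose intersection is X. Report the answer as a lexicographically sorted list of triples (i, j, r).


Reconstructing r_w from the 22 given conditions:

  row 1: 0  0  1  1  1  1  1  1  1
  row 2: 1  1  2  2  2  2  2  2  2
  row 3: 1  1  2  2  2  2  2  3  3
  row 4: 1  1  2  2  2  2  2  3  4
  row 5: 1  1  2  3  3  3  3  4  5
  row 6: 1  1  2  3  3  3  4  5  6
  row 7: 1  2  3  4  4  4  5  6  7
  row 8: 1  2  3  4  4  5  6  7  8
  row 9: 1  2  3  4  5  6  7  8  9

the unique w with this rank table is (3, 1, 8, 9, 4, 7, 2, 6, 5).

Rothe diagram D(w) (17 cells), 5 SE-corners (essential conditions):

[(1, 2, 0), (4, 7, 2), (6, 2, 1), (6, 6, 3), (8, 5, 4)]


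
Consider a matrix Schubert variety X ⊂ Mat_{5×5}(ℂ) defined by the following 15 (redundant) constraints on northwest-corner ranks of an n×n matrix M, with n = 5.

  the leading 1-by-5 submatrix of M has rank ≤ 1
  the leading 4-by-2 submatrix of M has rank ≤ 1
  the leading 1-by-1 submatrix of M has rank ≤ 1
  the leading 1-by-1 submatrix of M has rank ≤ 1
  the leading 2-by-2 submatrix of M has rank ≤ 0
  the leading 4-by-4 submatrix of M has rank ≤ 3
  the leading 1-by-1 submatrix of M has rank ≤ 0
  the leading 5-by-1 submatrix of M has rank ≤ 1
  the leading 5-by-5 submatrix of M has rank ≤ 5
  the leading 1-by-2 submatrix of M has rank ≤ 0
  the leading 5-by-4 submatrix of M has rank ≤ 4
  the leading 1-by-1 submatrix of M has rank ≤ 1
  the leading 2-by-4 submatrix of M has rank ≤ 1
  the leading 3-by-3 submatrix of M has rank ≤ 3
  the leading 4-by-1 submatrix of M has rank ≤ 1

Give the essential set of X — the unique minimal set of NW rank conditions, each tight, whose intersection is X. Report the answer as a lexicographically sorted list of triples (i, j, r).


Computing R[i][j] = min implied NW-rank bound (n=5, 15 conditions):

  R[1]: 0, 0, 1, 1, 1
  R[2]: 0, 0, 1, 1, 2
  R[3]: 1, 1, 2, 2, 3
  R[4]: 1, 1, 2, 3, 4
  R[5]: 1, 2, 3, 4, 5

reading off 1-entries of Δ²R: w = (3, 5, 1, 4, 2).

D(w) has 6 cells with 3 SE-corners; essential set:

[(2, 2, 0), (2, 4, 1), (4, 2, 1)]


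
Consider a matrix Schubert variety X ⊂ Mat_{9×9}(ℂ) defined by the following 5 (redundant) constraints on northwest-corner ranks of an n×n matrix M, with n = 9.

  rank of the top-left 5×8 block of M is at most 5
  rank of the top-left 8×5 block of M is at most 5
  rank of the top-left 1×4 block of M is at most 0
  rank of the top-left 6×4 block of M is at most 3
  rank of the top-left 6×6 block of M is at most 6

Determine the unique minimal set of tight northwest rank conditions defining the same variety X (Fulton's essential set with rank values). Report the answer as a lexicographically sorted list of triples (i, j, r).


The tightest implied rank at each (i,j), from the 5 conditions:

  0, 0, 0, 0, 1, 1, 1, 1, 1
  1, 1, 1, 1, 2, 2, 2, 2, 2
  1, 2, 2, 2, 3, 3, 3, 3, 3
  1, 2, 3, 3, 4, 4, 4, 4, 4
  1, 2, 3, 3, 4, 5, 5, 5, 5
  1, 2, 3, 3, 4, 5, 6, 6, 6
  1, 2, 3, 4, 5, 6, 7, 7, 7
  1, 2, 3, 4, 5, 6, 7, 8, 8
  1, 2, 3, 4, 5, 6, 7, 8, 9

second differences of R give the permutation w = (5, 1, 2, 3, 6, 7, 4, 8, 9).

2 SE-corners of the 6-cell Rothe diagram give Ess(w):

[(1, 4, 0), (6, 4, 3)]


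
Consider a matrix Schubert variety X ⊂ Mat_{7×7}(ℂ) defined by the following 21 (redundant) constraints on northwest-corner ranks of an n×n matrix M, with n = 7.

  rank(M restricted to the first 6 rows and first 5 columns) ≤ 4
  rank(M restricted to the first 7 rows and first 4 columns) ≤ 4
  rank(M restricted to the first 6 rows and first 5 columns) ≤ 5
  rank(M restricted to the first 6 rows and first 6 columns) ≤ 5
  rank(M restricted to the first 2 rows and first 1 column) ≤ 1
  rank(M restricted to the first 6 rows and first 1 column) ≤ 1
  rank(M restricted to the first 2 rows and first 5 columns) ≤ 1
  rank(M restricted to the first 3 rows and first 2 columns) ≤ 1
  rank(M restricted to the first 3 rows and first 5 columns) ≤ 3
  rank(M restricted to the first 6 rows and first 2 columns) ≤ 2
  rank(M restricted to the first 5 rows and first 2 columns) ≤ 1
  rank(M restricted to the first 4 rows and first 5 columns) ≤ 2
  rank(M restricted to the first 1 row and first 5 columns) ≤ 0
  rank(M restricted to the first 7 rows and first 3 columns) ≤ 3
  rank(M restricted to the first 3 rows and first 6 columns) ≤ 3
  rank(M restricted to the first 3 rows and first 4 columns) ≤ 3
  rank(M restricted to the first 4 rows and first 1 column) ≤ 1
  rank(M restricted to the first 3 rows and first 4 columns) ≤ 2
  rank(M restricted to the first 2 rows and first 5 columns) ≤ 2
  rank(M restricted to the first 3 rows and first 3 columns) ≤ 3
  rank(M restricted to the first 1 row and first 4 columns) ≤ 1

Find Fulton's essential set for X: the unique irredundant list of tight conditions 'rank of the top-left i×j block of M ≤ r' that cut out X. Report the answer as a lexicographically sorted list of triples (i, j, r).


The tightest implied rank at each (i,j), from the 21 conditions:

  row 1: 0 0 0 0 0 1 1
  row 2: 1 1 1 1 1 2 2
  row 3: 1 1 2 2 2 3 3
  row 4: 1 1 2 2 2 3 4
  row 5: 1 1 2 3 3 4 5
  row 6: 1 2 3 4 4 5 6
  row 7: 1 2 3 4 5 6 7

giving w = (6, 1, 3, 7, 4, 2, 5) via Δ²R.

D(w) has 10 cells with 3 SE-corners; essential set:

[(1, 5, 0), (4, 5, 2), (5, 2, 1)]


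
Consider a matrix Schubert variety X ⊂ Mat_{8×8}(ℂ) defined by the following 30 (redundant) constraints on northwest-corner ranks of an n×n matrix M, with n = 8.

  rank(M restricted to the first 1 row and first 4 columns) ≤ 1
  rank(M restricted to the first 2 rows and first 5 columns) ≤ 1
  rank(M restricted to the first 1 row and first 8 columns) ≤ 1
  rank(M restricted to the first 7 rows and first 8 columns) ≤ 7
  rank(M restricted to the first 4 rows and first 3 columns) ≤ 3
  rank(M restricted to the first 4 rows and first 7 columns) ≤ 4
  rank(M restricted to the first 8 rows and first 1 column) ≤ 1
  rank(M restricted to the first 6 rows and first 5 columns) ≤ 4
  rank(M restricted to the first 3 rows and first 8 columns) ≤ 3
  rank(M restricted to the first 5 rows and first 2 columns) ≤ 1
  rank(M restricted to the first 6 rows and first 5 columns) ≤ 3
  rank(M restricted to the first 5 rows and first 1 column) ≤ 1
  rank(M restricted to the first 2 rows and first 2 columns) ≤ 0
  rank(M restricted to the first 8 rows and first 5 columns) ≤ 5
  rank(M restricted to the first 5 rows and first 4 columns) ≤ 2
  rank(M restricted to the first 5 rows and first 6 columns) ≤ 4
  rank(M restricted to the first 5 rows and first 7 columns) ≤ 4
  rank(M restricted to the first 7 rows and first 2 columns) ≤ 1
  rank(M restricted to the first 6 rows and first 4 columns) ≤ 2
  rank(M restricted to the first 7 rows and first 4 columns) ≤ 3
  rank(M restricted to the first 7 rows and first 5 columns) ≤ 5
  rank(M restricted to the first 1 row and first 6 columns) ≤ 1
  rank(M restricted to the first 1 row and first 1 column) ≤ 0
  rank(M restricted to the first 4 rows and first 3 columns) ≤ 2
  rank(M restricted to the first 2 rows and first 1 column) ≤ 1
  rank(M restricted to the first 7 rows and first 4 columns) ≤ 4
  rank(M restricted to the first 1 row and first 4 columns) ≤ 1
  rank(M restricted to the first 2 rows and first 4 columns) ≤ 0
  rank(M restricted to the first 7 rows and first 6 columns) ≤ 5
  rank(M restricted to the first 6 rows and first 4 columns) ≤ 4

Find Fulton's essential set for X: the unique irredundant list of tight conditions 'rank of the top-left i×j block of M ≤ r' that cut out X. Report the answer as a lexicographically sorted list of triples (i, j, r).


Rank table r_w(8×8) implied by the 30 constraints:

  i=1: 0, 0, 0, 0, 1, 1, 1, 1
  i=2: 0, 0, 0, 0, 1, 2, 2, 2
  i=3: 1, 1, 1, 1, 2, 3, 3, 3
  i=4: 1, 1, 2, 2, 3, 4, 4, 4
  i=5: 1, 1, 2, 2, 3, 4, 4, 5
  i=6: 1, 1, 2, 2, 3, 4, 5, 6
  i=7: 1, 1, 2, 3, 4, 5, 6, 7
  i=8: 1, 2, 3, 4, 5, 6, 7, 8

hence w(1..8) = (5, 6, 1, 3, 8, 7, 4, 2).

4 SE-corners of the 15-cell Rothe diagram give Ess(w):

[(2, 4, 0), (5, 7, 4), (6, 4, 2), (7, 2, 1)]


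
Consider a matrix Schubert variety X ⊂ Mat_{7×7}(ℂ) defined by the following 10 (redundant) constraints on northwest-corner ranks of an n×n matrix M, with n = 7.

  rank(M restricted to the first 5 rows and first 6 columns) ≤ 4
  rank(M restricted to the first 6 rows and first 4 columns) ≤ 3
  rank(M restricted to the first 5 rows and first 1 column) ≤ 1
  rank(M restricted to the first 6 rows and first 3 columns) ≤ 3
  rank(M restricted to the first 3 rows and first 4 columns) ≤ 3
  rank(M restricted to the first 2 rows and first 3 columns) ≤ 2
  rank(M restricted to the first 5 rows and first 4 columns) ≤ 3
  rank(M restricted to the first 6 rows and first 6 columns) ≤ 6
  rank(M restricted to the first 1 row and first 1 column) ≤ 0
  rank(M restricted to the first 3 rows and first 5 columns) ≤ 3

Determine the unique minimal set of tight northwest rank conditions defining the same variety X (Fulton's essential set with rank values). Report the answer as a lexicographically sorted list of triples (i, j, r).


Rank table r_w(7×7) implied by the 10 constraints:

  R[1]: 0 | 1 | 1 | 1 | 1 | 1 | 1
  R[2]: 1 | 2 | 2 | 2 | 2 | 2 | 2
  R[3]: 1 | 2 | 3 | 3 | 3 | 3 | 3
  R[4]: 1 | 2 | 3 | 3 | 4 | 4 | 4
  R[5]: 1 | 2 | 3 | 3 | 4 | 4 | 5
  R[6]: 1 | 2 | 3 | 3 | 4 | 5 | 6
  R[7]: 1 | 2 | 3 | 4 | 5 | 6 | 7

giving w = (2, 1, 3, 5, 7, 6, 4) via Δ²R.

Fulton essential set (3 of the 5 Rothe cells):

[(1, 1, 0), (5, 6, 4), (6, 4, 3)]


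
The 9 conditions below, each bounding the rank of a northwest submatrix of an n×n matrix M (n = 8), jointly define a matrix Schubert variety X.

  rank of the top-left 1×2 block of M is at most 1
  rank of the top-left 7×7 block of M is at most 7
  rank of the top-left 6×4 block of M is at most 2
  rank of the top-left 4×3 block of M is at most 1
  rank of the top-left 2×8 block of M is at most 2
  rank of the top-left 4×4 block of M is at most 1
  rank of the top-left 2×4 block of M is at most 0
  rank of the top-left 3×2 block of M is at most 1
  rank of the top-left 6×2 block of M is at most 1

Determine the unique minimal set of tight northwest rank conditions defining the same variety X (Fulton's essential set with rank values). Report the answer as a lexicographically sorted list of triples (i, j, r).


Propagating the 9 rank bounds to every northwest block:

  R[1]: 0  0  0  0  1  1  1  1
  R[2]: 0  0  0  0  1  2  2  2
  R[3]: 1  1  1  1  2  3  3  3
  R[4]: 1  1  1  1  2  3  4  4
  R[5]: 1  1  2  2  3  4  5  5
  R[6]: 1  1  2  2  3  4  5  6
  R[7]: 1  2  3  3  4  5  6  7
  R[8]: 1  2  3  4  5  6  7  8

reading off 1-entries of Δ²R: w = (5, 6, 1, 7, 3, 8, 2, 4).

|D(w)|=14, |Ess(w)|=4:

[(2, 4, 0), (4, 4, 1), (6, 2, 1), (6, 4, 2)]


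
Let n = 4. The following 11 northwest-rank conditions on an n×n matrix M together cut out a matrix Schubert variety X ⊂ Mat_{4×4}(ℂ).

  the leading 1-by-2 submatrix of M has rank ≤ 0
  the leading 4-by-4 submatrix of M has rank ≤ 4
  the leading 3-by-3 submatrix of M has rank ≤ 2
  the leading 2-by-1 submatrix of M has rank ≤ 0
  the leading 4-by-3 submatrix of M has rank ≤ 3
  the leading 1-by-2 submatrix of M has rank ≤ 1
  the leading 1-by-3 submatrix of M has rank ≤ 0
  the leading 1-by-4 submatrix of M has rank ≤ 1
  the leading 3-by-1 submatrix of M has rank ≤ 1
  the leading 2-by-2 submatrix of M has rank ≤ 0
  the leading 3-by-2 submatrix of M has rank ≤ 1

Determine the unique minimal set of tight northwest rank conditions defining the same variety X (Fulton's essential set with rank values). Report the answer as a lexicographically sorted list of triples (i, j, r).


Computing R[i][j] = min implied NW-rank bound (n=4, 11 conditions):

  R[1]: 0 0 0 1
  R[2]: 0 0 1 2
  R[3]: 1 1 2 3
  R[4]: 1 2 3 4

reading off 1-entries of Δ²R: w = (4, 3, 1, 2).

Rothe diagram D(w) (5 cells), 2 SE-corners (essential conditions):

[(1, 3, 0), (2, 2, 0)]


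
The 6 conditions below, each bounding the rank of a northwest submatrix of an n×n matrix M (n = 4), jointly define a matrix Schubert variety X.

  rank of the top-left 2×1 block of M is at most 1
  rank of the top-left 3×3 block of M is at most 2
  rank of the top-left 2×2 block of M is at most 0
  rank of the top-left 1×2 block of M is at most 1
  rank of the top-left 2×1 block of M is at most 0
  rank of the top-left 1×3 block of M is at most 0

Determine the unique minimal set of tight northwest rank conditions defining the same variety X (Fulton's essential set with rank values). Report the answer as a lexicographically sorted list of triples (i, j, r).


Computing R[i][j] = min implied NW-rank bound (n=4, 6 conditions):

  0  0  0  1
  0  0  1  2
  1  1  2  3
  1  2  3  4

the unique w with this rank table is (4, 3, 1, 2).

ℓ(w)=5; the 2 essential cells (i,j,r):

[(1, 3, 0), (2, 2, 0)]


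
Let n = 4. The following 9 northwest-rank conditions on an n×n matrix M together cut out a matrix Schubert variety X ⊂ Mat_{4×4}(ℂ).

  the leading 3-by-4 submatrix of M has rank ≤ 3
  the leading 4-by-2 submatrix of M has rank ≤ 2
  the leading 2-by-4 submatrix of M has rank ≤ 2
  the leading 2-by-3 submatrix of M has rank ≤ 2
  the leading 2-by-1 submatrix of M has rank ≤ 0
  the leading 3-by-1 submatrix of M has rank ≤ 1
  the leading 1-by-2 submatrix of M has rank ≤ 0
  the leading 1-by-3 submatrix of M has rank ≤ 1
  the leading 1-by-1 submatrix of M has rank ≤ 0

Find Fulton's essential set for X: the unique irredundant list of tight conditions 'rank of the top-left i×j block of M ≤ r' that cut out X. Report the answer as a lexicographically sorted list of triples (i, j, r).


Reconstructing r_w from the 9 given conditions:

  0  0  1  1
  0  1  2  2
  1  2  3  3
  1  2  3  4

reading off 1-entries of Δ²R: w = (3, 2, 1, 4).

|D(w)|=3, |Ess(w)|=2:

[(1, 2, 0), (2, 1, 0)]


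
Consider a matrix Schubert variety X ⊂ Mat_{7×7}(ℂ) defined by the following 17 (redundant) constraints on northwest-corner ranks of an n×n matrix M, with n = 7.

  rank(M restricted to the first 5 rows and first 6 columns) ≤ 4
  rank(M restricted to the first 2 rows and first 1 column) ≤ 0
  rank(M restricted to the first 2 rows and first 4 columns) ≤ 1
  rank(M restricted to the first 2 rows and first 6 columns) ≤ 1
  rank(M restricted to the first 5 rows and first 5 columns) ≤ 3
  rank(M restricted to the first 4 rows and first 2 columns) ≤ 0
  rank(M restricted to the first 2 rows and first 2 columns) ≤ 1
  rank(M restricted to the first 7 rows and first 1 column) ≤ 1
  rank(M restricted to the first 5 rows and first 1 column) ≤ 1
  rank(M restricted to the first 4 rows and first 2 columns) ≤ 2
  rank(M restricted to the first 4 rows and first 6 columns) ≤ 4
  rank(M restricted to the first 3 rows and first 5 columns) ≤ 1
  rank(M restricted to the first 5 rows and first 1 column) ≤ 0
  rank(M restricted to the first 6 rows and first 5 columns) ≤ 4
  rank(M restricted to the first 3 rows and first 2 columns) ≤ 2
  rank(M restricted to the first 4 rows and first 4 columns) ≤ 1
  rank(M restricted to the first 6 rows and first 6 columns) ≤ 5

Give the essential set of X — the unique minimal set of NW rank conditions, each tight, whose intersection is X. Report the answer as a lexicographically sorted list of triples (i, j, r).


Recovering R(i,j) via the rank-extension bound from the 17 conditions:

  R[1]: 0 | 0 | 1 | 1 | 1 | 1 | 1
  R[2]: 0 | 0 | 1 | 1 | 1 | 1 | 2
  R[3]: 0 | 0 | 1 | 1 | 1 | 2 | 3
  R[4]: 0 | 0 | 1 | 1 | 2 | 3 | 4
  R[5]: 0 | 1 | 2 | 2 | 3 | 4 | 5
  R[6]: 1 | 2 | 3 | 3 | 4 | 5 | 6
  R[7]: 1 | 2 | 3 | 4 | 5 | 6 | 7

reading off 1-entries of Δ²R: w = (3, 7, 6, 5, 2, 1, 4).

5 SE-corners of the 15-cell Rothe diagram give Ess(w):

[(2, 6, 1), (3, 5, 1), (4, 2, 0), (4, 4, 1), (5, 1, 0)]


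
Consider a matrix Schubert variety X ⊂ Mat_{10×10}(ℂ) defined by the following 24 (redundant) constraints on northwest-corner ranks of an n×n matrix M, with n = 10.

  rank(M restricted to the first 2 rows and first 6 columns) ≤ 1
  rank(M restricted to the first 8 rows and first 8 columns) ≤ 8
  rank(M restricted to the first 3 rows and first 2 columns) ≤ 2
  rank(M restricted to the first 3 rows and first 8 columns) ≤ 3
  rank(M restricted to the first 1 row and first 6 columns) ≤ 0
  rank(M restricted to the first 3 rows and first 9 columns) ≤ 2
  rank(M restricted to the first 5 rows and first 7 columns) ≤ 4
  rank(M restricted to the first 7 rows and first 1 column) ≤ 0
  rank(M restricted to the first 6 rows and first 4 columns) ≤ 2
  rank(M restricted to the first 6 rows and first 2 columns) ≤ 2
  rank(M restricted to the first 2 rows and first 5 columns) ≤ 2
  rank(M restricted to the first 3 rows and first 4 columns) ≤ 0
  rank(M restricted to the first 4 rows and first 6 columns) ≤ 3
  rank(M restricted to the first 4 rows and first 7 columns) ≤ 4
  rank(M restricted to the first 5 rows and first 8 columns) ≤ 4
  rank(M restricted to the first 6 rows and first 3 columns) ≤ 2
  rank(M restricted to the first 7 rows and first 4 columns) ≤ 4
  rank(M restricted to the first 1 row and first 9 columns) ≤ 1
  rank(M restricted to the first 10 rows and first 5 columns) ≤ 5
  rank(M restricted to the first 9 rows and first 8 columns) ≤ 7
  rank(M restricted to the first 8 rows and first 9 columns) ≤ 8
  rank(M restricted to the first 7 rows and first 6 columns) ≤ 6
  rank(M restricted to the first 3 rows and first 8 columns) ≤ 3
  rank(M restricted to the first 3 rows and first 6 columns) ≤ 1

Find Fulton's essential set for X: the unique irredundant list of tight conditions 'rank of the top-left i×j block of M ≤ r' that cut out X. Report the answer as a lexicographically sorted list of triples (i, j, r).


Rank table r_w(10×10) implied by the 24 constraints:

  0, 0, 0, 0, 0, 0, 1, 1, 1, 1
  0, 0, 0, 0, 1, 1, 2, 2, 2, 2
  0, 0, 0, 0, 1, 1, 2, 2, 2, 3
  0, 1, 1, 1, 2, 2, 3, 3, 3, 4
  0, 1, 2, 2, 3, 3, 4, 4, 4, 5
  0, 1, 2, 2, 3, 4, 5, 5, 5, 6
  0, 1, 2, 3, 4, 5, 6, 6, 6, 7
  1, 2, 3, 4, 5, 6, 7, 7, 7, 8
  1, 2, 3, 4, 5, 6, 7, 7, 8, 9
  1, 2, 3, 4, 5, 6, 7, 8, 9, 10

giving w = (7, 5, 10, 2, 3, 6, 4, 1, 9, 8) via Δ²R.

|D(w)|=23, |Ess(w)|=7:

[(1, 6, 0), (3, 4, 0), (3, 6, 1), (3, 9, 2), (6, 4, 2), (7, 1, 0), (9, 8, 7)]


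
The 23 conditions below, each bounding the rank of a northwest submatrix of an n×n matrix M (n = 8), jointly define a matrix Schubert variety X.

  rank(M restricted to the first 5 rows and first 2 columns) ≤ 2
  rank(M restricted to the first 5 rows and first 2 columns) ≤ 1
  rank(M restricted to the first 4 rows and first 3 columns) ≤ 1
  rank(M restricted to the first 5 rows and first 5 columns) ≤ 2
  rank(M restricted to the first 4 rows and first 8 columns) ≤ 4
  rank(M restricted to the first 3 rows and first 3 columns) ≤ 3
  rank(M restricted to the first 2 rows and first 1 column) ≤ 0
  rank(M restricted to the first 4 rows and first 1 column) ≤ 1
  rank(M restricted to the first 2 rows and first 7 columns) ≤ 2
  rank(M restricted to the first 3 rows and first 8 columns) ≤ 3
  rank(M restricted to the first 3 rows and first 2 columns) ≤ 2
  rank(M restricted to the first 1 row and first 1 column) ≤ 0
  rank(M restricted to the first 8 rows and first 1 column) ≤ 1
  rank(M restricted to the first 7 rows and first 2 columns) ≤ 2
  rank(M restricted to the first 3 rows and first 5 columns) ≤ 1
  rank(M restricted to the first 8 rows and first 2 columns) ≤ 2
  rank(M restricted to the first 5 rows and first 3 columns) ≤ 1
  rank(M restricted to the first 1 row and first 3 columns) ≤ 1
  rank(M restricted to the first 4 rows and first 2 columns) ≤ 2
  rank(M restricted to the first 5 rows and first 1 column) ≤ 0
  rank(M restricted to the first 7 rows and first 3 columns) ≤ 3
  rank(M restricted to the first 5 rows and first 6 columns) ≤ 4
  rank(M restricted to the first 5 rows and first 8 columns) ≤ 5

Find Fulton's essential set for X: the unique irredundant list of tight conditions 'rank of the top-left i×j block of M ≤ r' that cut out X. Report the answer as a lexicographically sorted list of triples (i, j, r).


Propagating the 23 rank bounds to every northwest block:

  i=1: 0 1 1 1 1 1 1 1
  i=2: 0 1 1 1 1 2 2 2
  i=3: 0 1 1 1 1 2 3 3
  i=4: 0 1 1 2 2 3 4 4
  i=5: 0 1 1 2 2 3 4 5
  i=6: 1 2 2 3 3 4 5 6
  i=7: 1 2 3 4 4 5 6 7
  i=8: 1 2 3 4 5 6 7 8

hence w(1..8) = (2, 6, 7, 4, 8, 1, 3, 5).

D(w) has 14 cells with 4 SE-corners; essential set:

[(3, 5, 1), (5, 1, 0), (5, 3, 1), (5, 5, 2)]


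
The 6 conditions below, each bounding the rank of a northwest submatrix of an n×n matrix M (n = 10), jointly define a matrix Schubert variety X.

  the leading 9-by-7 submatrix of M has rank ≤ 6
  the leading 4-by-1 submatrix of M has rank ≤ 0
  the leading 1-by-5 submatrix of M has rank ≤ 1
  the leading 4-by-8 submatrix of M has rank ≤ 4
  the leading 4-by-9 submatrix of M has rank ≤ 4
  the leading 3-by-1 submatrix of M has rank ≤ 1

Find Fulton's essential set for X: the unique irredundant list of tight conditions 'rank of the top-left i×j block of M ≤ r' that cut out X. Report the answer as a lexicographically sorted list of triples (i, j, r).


Rank table r_w(10×10) implied by the 6 constraints:

  i=1: 0  1  1  1  1  1  1  1  1  1
  i=2: 0  1  2  2  2  2  2  2  2  2
  i=3: 0  1  2  3  3  3  3  3  3  3
  i=4: 0  1  2  3  4  4  4  4  4  4
  i=5: 1  2  3  4  5  5  5  5  5  5
  i=6: 1  2  3  4  5  6  6  6  6  6
  i=7: 1  2  3  4  5  6  6  7  7  7
  i=8: 1  2  3  4  5  6  6  7  8  8
  i=9: 1  2  3  4  5  6  6  7  8  9
  i=10: 1  2  3  4  5  6  7  8  9  10

hence w(1..10) = (2, 3, 4, 5, 1, 6, 8, 9, 10, 7).

Rothe diagram D(w) (7 cells), 2 SE-corners (essential conditions):

[(4, 1, 0), (9, 7, 6)]
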